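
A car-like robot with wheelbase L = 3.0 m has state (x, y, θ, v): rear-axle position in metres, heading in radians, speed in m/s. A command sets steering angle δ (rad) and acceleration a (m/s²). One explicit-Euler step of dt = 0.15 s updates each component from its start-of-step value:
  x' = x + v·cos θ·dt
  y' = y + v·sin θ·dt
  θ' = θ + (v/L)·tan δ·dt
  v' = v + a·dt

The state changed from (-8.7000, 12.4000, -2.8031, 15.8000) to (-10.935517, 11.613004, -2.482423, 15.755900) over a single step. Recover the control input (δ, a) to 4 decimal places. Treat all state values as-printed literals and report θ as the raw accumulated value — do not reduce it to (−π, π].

a = (v'−v)/dt = (-0.044100)/0.15 = -0.2940
Δθ = θ'−θ = 0.320677;  (v·dt/L) = 15.8000·0.15/3.0 = 0.790000
tan δ = Δθ·L/(v·dt) = 0.405920  →  δ = 0.3856

δ = 0.3856, a = -0.2940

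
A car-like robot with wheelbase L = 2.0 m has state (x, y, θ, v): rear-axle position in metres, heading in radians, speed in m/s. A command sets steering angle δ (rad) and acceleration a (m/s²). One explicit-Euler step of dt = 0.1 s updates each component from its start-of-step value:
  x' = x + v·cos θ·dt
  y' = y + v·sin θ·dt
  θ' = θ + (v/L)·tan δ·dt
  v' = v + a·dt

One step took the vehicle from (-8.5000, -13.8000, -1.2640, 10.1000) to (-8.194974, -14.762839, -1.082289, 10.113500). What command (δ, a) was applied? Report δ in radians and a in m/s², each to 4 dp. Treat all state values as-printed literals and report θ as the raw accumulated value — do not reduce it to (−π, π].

a = (v'−v)/dt = (0.013500)/0.1 = 0.1350
Δθ = θ'−θ = 0.181711;  (v·dt/L) = 10.1000·0.1/2.0 = 0.505000
tan δ = Δθ·L/(v·dt) = 0.359824  →  δ = 0.3454

δ = 0.3454, a = 0.1350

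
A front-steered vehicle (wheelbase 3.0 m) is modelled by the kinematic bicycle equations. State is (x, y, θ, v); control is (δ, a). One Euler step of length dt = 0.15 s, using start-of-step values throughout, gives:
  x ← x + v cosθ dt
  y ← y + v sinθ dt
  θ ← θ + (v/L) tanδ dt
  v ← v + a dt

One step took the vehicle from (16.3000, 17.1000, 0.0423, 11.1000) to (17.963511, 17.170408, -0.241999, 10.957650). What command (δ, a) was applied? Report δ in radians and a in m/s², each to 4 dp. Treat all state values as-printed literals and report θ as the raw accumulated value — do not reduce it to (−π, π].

a = (v'−v)/dt = (-0.142350)/0.15 = -0.9490
Δθ = θ'−θ = -0.284299;  (v·dt/L) = 11.1000·0.15/3.0 = 0.555000
tan δ = Δθ·L/(v·dt) = -0.512250  →  δ = -0.4734

δ = -0.4734, a = -0.9490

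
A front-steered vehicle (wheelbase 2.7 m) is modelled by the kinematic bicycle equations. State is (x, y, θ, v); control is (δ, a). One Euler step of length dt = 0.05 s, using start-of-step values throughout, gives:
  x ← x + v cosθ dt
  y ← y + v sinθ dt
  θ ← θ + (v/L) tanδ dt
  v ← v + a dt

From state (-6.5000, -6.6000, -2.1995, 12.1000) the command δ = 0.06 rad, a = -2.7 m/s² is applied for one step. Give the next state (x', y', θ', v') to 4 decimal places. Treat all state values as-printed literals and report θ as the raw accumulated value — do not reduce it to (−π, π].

x' = -6.5000 + 12.1000·cos(-2.1995)·0.05 = -6.8558
y' = -6.6000 + 12.1000·sin(-2.1995)·0.05 = -7.0893
θ' = -2.1995 + (12.1000/2.7)·tan(0.06)·0.05 = -2.1860
v' = 12.1000 − 2.7000·0.05 = 11.9650

(-6.8558, -7.0893, -2.1860, 11.9650)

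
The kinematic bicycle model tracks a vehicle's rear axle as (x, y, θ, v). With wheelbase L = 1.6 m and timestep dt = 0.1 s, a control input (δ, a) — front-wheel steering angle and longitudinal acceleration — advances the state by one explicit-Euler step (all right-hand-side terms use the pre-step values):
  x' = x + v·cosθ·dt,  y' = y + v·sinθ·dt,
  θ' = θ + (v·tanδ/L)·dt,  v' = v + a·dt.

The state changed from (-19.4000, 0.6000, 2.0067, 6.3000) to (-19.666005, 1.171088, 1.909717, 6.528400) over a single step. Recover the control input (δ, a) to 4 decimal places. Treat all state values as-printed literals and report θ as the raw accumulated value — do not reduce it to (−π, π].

a = (v'−v)/dt = (0.228400)/0.1 = 2.2840
Δθ = θ'−θ = -0.096983;  (v·dt/L) = 6.3000·0.1/1.6 = 0.393750
tan δ = Δθ·L/(v·dt) = -0.246306  →  δ = -0.2415

δ = -0.2415, a = 2.2840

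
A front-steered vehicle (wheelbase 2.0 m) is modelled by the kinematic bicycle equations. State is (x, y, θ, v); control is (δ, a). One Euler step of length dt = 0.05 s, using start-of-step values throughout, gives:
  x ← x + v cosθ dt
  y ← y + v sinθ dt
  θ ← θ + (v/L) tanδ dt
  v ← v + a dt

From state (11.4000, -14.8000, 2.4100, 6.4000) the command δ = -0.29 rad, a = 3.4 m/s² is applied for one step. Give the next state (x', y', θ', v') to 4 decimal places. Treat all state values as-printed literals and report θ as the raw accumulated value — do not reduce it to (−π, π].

(11.1619, -14.5862, 2.3623, 6.5700)

x' = 11.4000 + 6.4000·cos(2.4100)·0.05 = 11.1619
y' = -14.8000 + 6.4000·sin(2.4100)·0.05 = -14.5862
θ' = 2.4100 + (6.4000/2.0)·tan(-0.29)·0.05 = 2.3623
v' = 6.4000 + 3.4000·0.05 = 6.5700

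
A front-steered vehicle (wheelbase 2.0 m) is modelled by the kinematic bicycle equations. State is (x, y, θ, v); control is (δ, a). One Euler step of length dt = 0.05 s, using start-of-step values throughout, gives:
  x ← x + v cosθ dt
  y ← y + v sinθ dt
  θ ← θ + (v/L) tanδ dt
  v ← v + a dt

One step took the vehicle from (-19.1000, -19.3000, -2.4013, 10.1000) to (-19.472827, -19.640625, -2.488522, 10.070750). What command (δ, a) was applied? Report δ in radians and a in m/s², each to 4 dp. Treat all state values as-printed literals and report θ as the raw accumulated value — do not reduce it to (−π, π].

a = (v'−v)/dt = (-0.029250)/0.05 = -0.5850
Δθ = θ'−θ = -0.087222;  (v·dt/L) = 10.1000·0.05/2.0 = 0.252500
tan δ = Δθ·L/(v·dt) = -0.345434  →  δ = -0.3326

δ = -0.3326, a = -0.5850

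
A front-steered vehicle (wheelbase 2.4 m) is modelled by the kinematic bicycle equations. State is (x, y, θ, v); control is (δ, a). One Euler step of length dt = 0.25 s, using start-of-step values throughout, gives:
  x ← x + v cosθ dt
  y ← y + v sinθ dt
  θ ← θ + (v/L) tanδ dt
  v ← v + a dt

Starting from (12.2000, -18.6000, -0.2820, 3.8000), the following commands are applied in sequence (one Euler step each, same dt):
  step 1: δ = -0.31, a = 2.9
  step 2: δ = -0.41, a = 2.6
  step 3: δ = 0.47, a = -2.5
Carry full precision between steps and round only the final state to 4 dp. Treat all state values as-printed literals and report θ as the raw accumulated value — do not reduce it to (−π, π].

after step 1 (δ=-0.31, a=2.9): (13.112476, -18.864363, -0.408796, 4.525000)
after step 2 (δ=-0.41, a=2.6): (14.150511, -19.314041, -0.613662, 5.175000)
after step 3 (δ=0.47, a=-2.5): (15.208210, -20.059066, -0.339836, 4.550000)

(15.2082, -20.0591, -0.3398, 4.5500)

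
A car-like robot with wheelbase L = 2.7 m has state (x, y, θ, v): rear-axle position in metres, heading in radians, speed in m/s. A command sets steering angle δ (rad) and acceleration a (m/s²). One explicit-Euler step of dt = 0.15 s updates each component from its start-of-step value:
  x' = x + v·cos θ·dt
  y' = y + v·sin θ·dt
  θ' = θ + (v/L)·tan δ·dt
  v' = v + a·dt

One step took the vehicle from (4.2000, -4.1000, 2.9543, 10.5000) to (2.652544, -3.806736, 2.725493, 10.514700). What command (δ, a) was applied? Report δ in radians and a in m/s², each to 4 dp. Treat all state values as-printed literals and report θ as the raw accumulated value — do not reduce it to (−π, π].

δ = -0.3738, a = 0.0980

a = (v'−v)/dt = (0.014700)/0.15 = 0.0980
Δθ = θ'−θ = -0.228807;  (v·dt/L) = 10.5000·0.15/2.7 = 0.583333
tan δ = Δθ·L/(v·dt) = -0.392241  →  δ = -0.3738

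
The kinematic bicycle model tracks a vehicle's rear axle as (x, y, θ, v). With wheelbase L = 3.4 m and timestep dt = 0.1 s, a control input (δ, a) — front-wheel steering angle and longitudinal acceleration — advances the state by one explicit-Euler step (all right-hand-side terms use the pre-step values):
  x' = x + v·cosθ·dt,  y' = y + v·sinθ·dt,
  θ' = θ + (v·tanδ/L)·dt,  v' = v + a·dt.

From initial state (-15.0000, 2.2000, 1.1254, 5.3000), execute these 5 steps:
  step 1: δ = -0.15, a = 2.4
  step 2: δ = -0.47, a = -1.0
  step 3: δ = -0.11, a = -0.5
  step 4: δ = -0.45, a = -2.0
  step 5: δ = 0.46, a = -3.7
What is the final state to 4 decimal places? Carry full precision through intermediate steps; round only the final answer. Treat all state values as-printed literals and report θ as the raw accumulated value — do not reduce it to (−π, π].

after step 1 (δ=-0.15, a=2.4): (-14.771668, 2.678293, 1.101841, 5.540000)
after step 2 (δ=-0.47, a=-1.0): (-14.521285, 3.172484, 1.019072, 5.440000)
after step 3 (δ=-0.11, a=-0.5): (-14.236144, 3.635766, 1.001401, 5.390000)
after step 4 (δ=-0.45, a=-2.0): (-13.945556, 4.089727, 0.924822, 5.190000)
after step 5 (δ=0.46, a=-3.7): (-13.633131, 4.504155, 1.000451, 4.820000)

(-13.6331, 4.5042, 1.0005, 4.8200)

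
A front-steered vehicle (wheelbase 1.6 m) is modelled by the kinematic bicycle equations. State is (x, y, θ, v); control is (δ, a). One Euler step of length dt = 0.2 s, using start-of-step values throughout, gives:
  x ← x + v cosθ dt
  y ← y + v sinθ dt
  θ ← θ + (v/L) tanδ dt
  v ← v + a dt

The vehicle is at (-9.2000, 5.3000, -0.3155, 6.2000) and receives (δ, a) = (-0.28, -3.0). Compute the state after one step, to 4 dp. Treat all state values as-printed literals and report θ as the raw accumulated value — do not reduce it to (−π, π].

x' = -9.2000 + 6.2000·cos(-0.3155)·0.2 = -8.0212
y' = 5.3000 + 6.2000·sin(-0.3155)·0.2 = 4.9152
θ' = -0.3155 + (6.2000/1.6)·tan(-0.28)·0.2 = -0.5384
v' = 6.2000 − 3.0000·0.2 = 5.6000

(-8.0212, 4.9152, -0.5384, 5.6000)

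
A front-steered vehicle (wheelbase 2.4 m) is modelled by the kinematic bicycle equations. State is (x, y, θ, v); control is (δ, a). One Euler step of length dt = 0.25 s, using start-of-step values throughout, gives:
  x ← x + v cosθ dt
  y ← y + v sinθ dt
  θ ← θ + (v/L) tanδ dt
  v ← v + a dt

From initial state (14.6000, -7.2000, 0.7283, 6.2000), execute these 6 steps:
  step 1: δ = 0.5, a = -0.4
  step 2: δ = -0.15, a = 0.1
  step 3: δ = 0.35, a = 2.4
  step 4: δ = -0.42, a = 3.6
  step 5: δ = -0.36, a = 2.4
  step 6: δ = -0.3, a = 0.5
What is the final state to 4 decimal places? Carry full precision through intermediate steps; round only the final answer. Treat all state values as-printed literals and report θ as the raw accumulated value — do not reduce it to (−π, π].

after step 1 (δ=0.5, a=-0.4): (15.756776, -6.168317, 1.081120, 6.100000)
after step 2 (δ=-0.15, a=0.1): (16.474044, -4.822527, 0.985087, 6.125000)
after step 3 (δ=0.35, a=2.4): (17.320506, -3.546506, 1.217982, 6.725000)
after step 4 (δ=-0.42, a=3.6): (17.901444, -1.968814, 0.905149, 7.625000)
after step 5 (δ=-0.36, a=2.4): (19.078684, -0.469516, 0.606183, 8.225000)
after step 6 (δ=-0.3, a=0.5): (20.768569, 0.702001, 0.341153, 8.350000)

(20.7686, 0.7020, 0.3412, 8.3500)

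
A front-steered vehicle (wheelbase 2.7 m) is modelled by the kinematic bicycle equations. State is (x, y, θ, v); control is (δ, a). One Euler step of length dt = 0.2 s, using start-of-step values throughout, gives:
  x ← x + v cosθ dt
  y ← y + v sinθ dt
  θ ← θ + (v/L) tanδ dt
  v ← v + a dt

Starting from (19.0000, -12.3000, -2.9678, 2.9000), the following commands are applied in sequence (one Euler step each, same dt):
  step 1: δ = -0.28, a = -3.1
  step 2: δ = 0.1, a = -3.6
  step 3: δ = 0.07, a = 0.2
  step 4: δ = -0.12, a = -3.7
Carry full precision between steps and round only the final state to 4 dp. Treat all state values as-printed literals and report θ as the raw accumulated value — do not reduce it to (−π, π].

(17.3492, -12.5351, -3.0188, 0.8600)

after step 1 (δ=-0.28, a=-3.1): (18.428737, -12.400293, -3.029571, 2.280000)
after step 2 (δ=0.1, a=-3.6): (17.975595, -12.451268, -3.012626, 1.560000)
after step 3 (δ=0.07, a=0.2): (17.666186, -12.491395, -3.004523, 1.600000)
after step 4 (δ=-0.12, a=-3.7): (17.349188, -12.535119, -3.018814, 0.860000)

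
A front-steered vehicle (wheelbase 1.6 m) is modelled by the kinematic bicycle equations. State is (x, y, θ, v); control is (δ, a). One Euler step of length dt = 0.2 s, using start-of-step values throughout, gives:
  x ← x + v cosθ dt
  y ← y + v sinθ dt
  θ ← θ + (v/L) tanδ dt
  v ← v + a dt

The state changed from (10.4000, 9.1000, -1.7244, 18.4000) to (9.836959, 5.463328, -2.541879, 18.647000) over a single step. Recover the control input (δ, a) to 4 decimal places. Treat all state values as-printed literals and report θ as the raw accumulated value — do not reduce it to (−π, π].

a = (v'−v)/dt = (0.247000)/0.2 = 1.2350
Δθ = θ'−θ = -0.817479;  (v·dt/L) = 18.4000·0.2/1.6 = 2.300000
tan δ = Δθ·L/(v·dt) = -0.355426  →  δ = -0.3415

δ = -0.3415, a = 1.2350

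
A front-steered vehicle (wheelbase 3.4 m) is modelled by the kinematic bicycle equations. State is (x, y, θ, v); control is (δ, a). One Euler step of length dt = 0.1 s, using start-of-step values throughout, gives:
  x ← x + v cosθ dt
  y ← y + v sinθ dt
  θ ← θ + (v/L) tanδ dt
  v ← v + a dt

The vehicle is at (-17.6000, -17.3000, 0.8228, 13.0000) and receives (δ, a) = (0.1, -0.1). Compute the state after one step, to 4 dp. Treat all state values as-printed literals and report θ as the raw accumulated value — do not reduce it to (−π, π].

(-16.7158, -16.3470, 0.8612, 12.9900)

x' = -17.6000 + 13.0000·cos(0.8228)·0.1 = -16.7158
y' = -17.3000 + 13.0000·sin(0.8228)·0.1 = -16.3470
θ' = 0.8228 + (13.0000/3.4)·tan(0.1)·0.1 = 0.8612
v' = 13.0000 − 0.1000·0.1 = 12.9900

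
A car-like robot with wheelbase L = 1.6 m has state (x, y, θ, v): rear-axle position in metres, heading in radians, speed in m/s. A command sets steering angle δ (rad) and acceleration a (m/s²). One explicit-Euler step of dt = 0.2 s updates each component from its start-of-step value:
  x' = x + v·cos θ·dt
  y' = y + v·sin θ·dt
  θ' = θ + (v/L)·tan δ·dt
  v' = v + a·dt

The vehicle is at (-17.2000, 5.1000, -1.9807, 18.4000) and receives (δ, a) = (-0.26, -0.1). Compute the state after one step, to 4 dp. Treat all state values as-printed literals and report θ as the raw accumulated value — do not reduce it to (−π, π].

(-18.6666, 1.7249, -2.5925, 18.3800)

x' = -17.2000 + 18.4000·cos(-1.9807)·0.2 = -18.6666
y' = 5.1000 + 18.4000·sin(-1.9807)·0.2 = 1.7249
θ' = -1.9807 + (18.4000/1.6)·tan(-0.26)·0.2 = -2.5925
v' = 18.4000 − 0.1000·0.2 = 18.3800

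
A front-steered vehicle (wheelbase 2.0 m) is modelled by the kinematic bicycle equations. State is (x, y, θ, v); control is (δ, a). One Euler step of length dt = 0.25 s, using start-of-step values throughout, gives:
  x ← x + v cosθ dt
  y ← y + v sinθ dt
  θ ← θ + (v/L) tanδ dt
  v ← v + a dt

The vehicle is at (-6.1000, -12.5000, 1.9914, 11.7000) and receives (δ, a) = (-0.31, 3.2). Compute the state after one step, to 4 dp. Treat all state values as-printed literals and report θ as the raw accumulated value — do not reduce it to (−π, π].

x' = -6.1000 + 11.7000·cos(1.9914)·0.25 = -7.2943
y' = -12.5000 + 11.7000·sin(1.9914)·0.25 = -9.8299
θ' = 1.9914 + (11.7000/2.0)·tan(-0.31)·0.25 = 1.5229
v' = 11.7000 + 3.2000·0.25 = 12.5000

(-7.2943, -9.8299, 1.5229, 12.5000)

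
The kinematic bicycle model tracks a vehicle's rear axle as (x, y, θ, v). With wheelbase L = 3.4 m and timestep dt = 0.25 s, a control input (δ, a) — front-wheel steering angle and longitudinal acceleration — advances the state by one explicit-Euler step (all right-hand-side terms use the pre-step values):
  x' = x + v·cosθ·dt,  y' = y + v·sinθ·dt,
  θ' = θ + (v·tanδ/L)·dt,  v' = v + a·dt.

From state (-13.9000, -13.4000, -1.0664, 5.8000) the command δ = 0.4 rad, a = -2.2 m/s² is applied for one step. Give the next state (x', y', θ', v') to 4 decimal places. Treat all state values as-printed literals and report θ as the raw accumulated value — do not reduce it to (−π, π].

(-13.1992, -14.6694, -0.8861, 5.2500)

x' = -13.9000 + 5.8000·cos(-1.0664)·0.25 = -13.1992
y' = -13.4000 + 5.8000·sin(-1.0664)·0.25 = -14.6694
θ' = -1.0664 + (5.8000/3.4)·tan(0.4)·0.25 = -0.8861
v' = 5.8000 − 2.2000·0.25 = 5.2500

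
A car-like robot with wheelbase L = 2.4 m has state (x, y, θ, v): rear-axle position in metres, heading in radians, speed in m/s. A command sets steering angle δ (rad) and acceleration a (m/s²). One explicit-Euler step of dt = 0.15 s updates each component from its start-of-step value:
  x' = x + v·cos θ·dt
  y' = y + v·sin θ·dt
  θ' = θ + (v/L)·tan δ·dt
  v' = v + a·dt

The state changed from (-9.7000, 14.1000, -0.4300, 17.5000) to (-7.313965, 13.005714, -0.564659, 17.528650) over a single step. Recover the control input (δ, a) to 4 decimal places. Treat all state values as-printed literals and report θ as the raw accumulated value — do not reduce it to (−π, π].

δ = -0.1225, a = 0.1910

a = (v'−v)/dt = (0.028650)/0.15 = 0.1910
Δθ = θ'−θ = -0.134659;  (v·dt/L) = 17.5000·0.15/2.4 = 1.093750
tan δ = Δθ·L/(v·dt) = -0.123117  →  δ = -0.1225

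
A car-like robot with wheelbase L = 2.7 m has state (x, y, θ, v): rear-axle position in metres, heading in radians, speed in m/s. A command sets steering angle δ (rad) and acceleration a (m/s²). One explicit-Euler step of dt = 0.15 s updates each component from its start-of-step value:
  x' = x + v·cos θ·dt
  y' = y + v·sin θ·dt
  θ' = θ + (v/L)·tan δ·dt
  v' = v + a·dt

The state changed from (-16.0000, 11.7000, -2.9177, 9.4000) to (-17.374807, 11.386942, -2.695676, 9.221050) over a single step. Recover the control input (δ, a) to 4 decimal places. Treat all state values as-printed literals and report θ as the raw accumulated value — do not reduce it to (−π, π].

δ = 0.4020, a = -1.1930

a = (v'−v)/dt = (-0.178950)/0.15 = -1.1930
Δθ = θ'−θ = 0.222024;  (v·dt/L) = 9.4000·0.15/2.7 = 0.522222
tan δ = Δθ·L/(v·dt) = 0.425152  →  δ = 0.4020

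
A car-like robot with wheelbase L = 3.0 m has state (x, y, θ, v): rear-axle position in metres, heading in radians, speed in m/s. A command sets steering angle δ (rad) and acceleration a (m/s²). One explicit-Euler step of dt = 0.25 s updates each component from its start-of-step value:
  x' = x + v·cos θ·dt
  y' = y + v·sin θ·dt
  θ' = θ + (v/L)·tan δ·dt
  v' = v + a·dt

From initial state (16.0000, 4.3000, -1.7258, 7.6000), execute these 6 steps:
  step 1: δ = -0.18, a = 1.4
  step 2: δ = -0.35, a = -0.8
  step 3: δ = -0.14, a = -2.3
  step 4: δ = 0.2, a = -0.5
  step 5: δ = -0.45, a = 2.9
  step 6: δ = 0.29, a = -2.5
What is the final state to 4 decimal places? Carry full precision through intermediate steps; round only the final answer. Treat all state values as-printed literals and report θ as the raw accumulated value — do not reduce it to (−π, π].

after step 1 (δ=-0.18, a=1.4): (15.706671, 2.422779, -1.841047, 7.950000)
after step 2 (δ=-0.35, a=-0.8): (15.176061, 0.507418, -2.082879, 7.750000)
after step 3 (δ=-0.14, a=-2.3): (14.226699, -1.181552, -2.173891, 7.175000)
after step 4 (δ=0.2, a=-0.5): (13.209295, -2.658856, -2.052687, 7.050000)
after step 5 (δ=-0.45, a=2.9): (12.392455, -4.220643, -2.336482, 7.775000)
after step 6 (δ=0.29, a=-2.5): (11.045375, -5.621907, -2.143135, 7.150000)

(11.0454, -5.6219, -2.1431, 7.1500)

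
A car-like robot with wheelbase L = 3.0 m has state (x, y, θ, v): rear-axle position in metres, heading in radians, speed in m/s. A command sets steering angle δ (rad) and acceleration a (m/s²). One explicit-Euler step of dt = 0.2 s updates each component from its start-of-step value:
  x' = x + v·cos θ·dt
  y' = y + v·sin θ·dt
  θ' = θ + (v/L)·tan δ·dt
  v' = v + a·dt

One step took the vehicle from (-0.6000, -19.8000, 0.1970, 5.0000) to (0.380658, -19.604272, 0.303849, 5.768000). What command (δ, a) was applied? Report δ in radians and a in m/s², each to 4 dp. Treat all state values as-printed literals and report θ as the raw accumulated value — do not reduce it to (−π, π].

a = (v'−v)/dt = (0.768000)/0.2 = 3.8400
Δθ = θ'−θ = 0.106849;  (v·dt/L) = 5.0000·0.2/3.0 = 0.333333
tan δ = Δθ·L/(v·dt) = 0.320547  →  δ = 0.3102

δ = 0.3102, a = 3.8400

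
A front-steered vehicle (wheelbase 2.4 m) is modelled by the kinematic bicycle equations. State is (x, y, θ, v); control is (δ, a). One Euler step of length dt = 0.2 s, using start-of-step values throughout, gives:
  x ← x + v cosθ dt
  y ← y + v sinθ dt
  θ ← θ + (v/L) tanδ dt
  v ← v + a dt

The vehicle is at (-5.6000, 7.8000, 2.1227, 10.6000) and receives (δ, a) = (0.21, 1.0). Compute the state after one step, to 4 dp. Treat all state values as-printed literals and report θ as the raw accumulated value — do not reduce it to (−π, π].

x' = -5.6000 + 10.6000·cos(2.1227)·0.2 = -6.7115
y' = 7.8000 + 10.6000·sin(2.1227)·0.2 = 9.6052
θ' = 2.1227 + (10.6000/2.4)·tan(0.21)·0.2 = 2.3110
v' = 10.6000 + 1.0000·0.2 = 10.8000

(-6.7115, 9.6052, 2.3110, 10.8000)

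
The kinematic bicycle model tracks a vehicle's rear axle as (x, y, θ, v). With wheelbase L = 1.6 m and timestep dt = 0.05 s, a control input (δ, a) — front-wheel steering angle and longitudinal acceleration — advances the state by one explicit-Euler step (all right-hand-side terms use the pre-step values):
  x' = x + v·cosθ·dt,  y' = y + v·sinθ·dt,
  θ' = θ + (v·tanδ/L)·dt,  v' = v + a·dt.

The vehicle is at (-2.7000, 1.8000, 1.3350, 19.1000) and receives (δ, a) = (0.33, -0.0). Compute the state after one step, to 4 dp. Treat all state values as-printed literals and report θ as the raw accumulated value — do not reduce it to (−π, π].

(-2.4769, 2.7286, 1.5394, 19.1000)

x' = -2.7000 + 19.1000·cos(1.3350)·0.05 = -2.4769
y' = 1.8000 + 19.1000·sin(1.3350)·0.05 = 2.7286
θ' = 1.3350 + (19.1000/1.6)·tan(0.33)·0.05 = 1.5394
v' = 19.1000 + 0.0000·0.05 = 19.1000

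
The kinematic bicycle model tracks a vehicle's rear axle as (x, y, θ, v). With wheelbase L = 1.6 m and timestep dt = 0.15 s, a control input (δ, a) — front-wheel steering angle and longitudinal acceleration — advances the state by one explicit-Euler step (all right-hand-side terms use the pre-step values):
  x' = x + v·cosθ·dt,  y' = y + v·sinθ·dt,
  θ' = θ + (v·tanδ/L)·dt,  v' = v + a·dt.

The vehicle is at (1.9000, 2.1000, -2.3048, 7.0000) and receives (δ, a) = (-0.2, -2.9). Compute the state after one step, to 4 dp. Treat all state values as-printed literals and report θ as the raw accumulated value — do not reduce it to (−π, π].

x' = 1.9000 + 7.0000·cos(-2.3048)·0.15 = 1.1967
y' = 2.1000 + 7.0000·sin(-2.3048)·0.15 = 1.3204
θ' = -2.3048 + (7.0000/1.6)·tan(-0.2)·0.15 = -2.4378
v' = 7.0000 − 2.9000·0.15 = 6.5650

(1.1967, 1.3204, -2.4378, 6.5650)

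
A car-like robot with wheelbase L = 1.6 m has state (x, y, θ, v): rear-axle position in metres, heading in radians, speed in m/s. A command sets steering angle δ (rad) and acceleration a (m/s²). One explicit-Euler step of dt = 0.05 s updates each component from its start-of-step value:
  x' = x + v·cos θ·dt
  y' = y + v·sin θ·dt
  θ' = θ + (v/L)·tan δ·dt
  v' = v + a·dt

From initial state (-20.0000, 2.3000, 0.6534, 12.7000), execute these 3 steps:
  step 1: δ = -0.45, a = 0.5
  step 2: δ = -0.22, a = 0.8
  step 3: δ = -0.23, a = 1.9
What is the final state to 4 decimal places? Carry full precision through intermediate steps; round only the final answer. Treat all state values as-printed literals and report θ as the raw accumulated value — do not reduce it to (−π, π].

after step 1 (δ=-0.45, a=0.5): (-19.495796, 2.686010, 0.461688, 12.725000)
after step 2 (δ=-0.22, a=0.8): (-18.926160, 2.969434, 0.372764, 12.765000)
after step 3 (δ=-0.23, a=1.9): (-18.331743, 3.201878, 0.279363, 12.860000)

(-18.3317, 3.2019, 0.2794, 12.8600)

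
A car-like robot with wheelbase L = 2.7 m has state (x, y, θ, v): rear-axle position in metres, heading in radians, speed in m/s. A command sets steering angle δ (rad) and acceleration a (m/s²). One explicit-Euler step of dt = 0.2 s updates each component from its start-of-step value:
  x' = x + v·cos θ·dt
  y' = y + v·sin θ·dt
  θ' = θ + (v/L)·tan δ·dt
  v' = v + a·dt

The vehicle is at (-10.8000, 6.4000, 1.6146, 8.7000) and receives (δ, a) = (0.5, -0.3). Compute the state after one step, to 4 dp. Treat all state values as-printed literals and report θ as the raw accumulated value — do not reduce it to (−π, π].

(-10.8762, 8.1383, 1.9667, 8.6400)

x' = -10.8000 + 8.7000·cos(1.6146)·0.2 = -10.8762
y' = 6.4000 + 8.7000·sin(1.6146)·0.2 = 8.1383
θ' = 1.6146 + (8.7000/2.7)·tan(0.5)·0.2 = 1.9667
v' = 8.7000 − 0.3000·0.2 = 8.6400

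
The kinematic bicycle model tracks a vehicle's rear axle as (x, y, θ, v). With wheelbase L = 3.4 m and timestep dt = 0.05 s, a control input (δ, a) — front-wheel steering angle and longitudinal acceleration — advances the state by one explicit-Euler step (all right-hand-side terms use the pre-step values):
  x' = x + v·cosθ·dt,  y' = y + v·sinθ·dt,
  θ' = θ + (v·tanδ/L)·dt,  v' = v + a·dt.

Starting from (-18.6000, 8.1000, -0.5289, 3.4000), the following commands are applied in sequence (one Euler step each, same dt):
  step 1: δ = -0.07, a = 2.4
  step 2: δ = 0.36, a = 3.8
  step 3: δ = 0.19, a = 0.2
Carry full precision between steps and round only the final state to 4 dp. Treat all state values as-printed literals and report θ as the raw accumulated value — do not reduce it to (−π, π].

after step 1 (δ=-0.07, a=2.4): (-18.453228, 8.014221, -0.532406, 3.520000)
after step 2 (δ=0.36, a=3.8): (-18.301589, 7.924882, -0.512921, 3.710000)
after step 3 (δ=0.19, a=0.2): (-18.139960, 7.833852, -0.502429, 3.720000)

(-18.1400, 7.8339, -0.5024, 3.7200)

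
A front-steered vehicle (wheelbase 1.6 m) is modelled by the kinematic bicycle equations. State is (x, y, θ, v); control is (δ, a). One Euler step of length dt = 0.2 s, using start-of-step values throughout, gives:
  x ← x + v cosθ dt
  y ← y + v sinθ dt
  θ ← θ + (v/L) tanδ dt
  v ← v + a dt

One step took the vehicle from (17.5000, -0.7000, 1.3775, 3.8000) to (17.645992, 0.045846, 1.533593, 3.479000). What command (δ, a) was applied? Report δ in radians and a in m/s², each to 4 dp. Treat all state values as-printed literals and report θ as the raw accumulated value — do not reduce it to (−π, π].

δ = 0.3175, a = -1.6050

a = (v'−v)/dt = (-0.321000)/0.2 = -1.6050
Δθ = θ'−θ = 0.156093;  (v·dt/L) = 3.8000·0.2/1.6 = 0.475000
tan δ = Δθ·L/(v·dt) = 0.328617  →  δ = 0.3175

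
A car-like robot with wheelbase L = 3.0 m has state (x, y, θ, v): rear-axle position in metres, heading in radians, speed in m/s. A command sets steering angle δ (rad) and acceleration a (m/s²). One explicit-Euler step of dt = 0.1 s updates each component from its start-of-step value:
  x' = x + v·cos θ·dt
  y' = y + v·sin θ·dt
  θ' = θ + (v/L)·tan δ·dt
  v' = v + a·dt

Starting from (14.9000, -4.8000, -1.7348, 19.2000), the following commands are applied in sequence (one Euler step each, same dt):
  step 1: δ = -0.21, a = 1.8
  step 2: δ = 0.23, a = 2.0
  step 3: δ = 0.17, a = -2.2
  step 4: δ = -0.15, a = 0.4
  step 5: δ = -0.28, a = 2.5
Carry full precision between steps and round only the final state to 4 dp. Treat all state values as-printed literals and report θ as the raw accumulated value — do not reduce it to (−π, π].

after step 1 (δ=-0.21, a=1.8): (14.586523, -6.694237, -1.871211, 19.380000)
after step 2 (δ=0.23, a=2.0): (14.013036, -8.545441, -1.719955, 19.580000)
after step 3 (δ=0.17, a=-2.2): (13.722066, -10.481700, -1.607920, 19.360000)
after step 4 (δ=-0.15, a=0.4): (13.650212, -12.416366, -1.705452, 19.400000)
after step 5 (δ=-0.28, a=2.5): (13.389768, -14.338805, -1.891404, 19.650000)

(13.3898, -14.3388, -1.8914, 19.6500)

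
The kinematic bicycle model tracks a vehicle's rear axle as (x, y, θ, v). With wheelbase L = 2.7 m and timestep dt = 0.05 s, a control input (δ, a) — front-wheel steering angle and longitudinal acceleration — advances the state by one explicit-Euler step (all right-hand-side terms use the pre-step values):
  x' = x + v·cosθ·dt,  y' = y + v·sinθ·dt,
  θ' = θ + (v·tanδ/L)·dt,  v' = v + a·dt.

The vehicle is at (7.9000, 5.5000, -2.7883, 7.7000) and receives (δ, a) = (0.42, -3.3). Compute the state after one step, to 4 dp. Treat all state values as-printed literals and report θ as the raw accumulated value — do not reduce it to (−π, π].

(7.5388, 5.3668, -2.7246, 7.5350)

x' = 7.9000 + 7.7000·cos(-2.7883)·0.05 = 7.5388
y' = 5.5000 + 7.7000·sin(-2.7883)·0.05 = 5.3668
θ' = -2.7883 + (7.7000/2.7)·tan(0.42)·0.05 = -2.7246
v' = 7.7000 − 3.3000·0.05 = 7.5350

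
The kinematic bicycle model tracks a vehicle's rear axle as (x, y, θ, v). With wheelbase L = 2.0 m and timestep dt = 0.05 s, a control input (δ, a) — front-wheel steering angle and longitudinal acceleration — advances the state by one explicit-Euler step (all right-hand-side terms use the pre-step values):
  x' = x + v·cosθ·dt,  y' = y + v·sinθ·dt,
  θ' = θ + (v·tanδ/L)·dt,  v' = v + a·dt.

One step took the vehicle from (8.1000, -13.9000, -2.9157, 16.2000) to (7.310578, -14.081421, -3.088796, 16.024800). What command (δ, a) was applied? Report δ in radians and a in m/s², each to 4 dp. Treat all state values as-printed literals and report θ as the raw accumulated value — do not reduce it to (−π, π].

δ = -0.4039, a = -3.5040

a = (v'−v)/dt = (-0.175200)/0.05 = -3.5040
Δθ = θ'−θ = -0.173096;  (v·dt/L) = 16.2000·0.05/2.0 = 0.405000
tan δ = Δθ·L/(v·dt) = -0.427398  →  δ = -0.4039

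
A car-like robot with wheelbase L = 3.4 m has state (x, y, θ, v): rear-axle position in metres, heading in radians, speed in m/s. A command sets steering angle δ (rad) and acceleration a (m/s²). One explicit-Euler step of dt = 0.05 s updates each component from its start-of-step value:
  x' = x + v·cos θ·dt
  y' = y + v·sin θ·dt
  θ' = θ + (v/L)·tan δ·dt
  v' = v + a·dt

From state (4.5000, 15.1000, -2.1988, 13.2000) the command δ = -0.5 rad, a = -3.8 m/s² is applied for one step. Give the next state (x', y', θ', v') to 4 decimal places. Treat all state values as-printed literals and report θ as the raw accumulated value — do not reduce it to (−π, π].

(4.1122, 14.5659, -2.3048, 13.0100)

x' = 4.5000 + 13.2000·cos(-2.1988)·0.05 = 4.1122
y' = 15.1000 + 13.2000·sin(-2.1988)·0.05 = 14.5659
θ' = -2.1988 + (13.2000/3.4)·tan(-0.5)·0.05 = -2.3048
v' = 13.2000 − 3.8000·0.05 = 13.0100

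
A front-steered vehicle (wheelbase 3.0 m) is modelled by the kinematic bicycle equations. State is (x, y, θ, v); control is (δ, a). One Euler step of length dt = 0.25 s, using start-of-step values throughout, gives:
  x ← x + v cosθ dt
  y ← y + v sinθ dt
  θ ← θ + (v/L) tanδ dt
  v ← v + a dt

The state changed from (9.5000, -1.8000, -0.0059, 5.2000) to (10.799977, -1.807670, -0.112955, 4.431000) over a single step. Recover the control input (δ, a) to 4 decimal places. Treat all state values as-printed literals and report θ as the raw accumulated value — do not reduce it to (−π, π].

a = (v'−v)/dt = (-0.769000)/0.25 = -3.0760
Δθ = θ'−θ = -0.107055;  (v·dt/L) = 5.2000·0.25/3.0 = 0.433333
tan δ = Δθ·L/(v·dt) = -0.247050  →  δ = -0.2422

δ = -0.2422, a = -3.0760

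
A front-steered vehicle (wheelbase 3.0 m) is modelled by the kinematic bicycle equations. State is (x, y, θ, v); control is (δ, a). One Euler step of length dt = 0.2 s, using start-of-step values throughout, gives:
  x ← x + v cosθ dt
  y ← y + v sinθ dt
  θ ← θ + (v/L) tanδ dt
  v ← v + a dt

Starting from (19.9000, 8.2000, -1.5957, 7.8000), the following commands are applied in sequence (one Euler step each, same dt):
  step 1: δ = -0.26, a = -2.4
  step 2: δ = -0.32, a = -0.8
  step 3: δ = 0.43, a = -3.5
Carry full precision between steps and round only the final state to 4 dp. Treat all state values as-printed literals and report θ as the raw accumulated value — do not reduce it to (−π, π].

after step 1 (δ=-0.26, a=-2.4): (19.861154, 6.640484, -1.734031, 7.320000)
after step 2 (δ=-0.32, a=-0.8): (19.623238, 5.195945, -1.895749, 7.160000)
after step 3 (δ=0.43, a=-3.5): (19.166052, 3.838888, -1.676834, 6.460000)

(19.1661, 3.8389, -1.6768, 6.4600)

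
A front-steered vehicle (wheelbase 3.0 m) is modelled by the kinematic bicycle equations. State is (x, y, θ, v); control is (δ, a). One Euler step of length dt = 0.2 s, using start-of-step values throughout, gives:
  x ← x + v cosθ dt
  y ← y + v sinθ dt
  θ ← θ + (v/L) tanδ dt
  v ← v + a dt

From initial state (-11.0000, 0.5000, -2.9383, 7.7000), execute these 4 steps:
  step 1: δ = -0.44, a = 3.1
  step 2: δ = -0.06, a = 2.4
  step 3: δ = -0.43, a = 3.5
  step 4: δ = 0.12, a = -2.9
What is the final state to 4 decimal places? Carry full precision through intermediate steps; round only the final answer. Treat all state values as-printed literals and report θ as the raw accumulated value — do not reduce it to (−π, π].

after step 1 (δ=-0.44, a=3.1): (-12.508287, 0.189081, -3.179967, 8.320000)
after step 2 (δ=-0.06, a=2.4): (-14.171062, 0.252921, -3.213287, 8.800000)
after step 3 (δ=-0.43, a=3.5): (-15.926541, 0.378996, -3.482345, 9.500000)
after step 4 (δ=0.12, a=-2.9): (-17.717297, 1.013969, -3.405978, 8.920000)

(-17.7173, 1.0140, -3.4060, 8.9200)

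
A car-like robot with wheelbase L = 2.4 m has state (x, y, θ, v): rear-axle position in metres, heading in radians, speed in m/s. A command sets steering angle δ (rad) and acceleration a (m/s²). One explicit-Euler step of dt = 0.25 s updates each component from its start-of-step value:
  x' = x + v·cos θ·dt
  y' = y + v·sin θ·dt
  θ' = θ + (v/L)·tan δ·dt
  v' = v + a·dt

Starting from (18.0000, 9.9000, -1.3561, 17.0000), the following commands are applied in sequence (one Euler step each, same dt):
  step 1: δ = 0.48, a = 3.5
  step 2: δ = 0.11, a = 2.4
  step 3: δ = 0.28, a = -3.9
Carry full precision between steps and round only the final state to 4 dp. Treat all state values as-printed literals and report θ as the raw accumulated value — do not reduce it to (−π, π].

(27.4582, 2.8213, 0.3249, 17.5000)

after step 1 (δ=0.48, a=3.5): (18.905466, 5.747575, -0.434185, 17.875000)
after step 2 (δ=0.11, a=2.4): (22.959575, 3.867701, -0.228537, 18.475000)
after step 3 (δ=0.28, a=-3.9): (27.458232, 2.821310, 0.324855, 17.500000)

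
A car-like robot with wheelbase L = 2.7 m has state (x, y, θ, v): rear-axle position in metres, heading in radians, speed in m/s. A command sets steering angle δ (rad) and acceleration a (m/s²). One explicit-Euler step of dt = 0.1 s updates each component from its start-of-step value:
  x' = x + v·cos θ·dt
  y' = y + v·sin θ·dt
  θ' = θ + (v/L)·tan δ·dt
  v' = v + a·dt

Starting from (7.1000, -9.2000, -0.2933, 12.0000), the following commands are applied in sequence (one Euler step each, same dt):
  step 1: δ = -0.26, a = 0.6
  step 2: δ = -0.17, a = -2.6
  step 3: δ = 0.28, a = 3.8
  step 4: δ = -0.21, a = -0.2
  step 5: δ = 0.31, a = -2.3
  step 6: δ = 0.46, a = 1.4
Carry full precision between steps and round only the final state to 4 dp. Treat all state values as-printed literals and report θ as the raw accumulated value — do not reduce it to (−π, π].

(13.7599, -11.9221, -0.0955, 12.0700)

after step 1 (δ=-0.26, a=0.6): (8.248754, -9.546935, -0.411532, 12.060000)
after step 2 (δ=-0.17, a=-2.6): (9.354064, -10.029352, -0.488205, 11.800000)
after step 3 (δ=0.28, a=3.8): (10.396212, -10.582821, -0.362533, 12.180000)
after step 4 (δ=-0.21, a=-0.2): (11.535044, -11.014777, -0.458684, 12.160000)
after step 5 (δ=0.31, a=-2.3): (12.625353, -11.553184, -0.314418, 11.930000)
after step 6 (δ=0.46, a=1.4): (13.759868, -11.922135, -0.095503, 12.070000)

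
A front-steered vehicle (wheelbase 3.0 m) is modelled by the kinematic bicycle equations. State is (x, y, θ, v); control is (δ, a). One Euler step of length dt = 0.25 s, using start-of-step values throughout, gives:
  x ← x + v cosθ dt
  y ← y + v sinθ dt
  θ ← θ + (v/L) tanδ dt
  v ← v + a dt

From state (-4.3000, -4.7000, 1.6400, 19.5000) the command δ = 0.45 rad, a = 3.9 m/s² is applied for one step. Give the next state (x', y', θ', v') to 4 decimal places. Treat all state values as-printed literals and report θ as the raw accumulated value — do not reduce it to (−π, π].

x' = -4.3000 + 19.5000·cos(1.6400)·0.25 = -4.6371
y' = -4.7000 + 19.5000·sin(1.6400)·0.25 = 0.1633
θ' = 1.6400 + (19.5000/3.0)·tan(0.45)·0.25 = 2.4250
v' = 19.5000 + 3.9000·0.25 = 20.4750

(-4.6371, 0.1633, 2.4250, 20.4750)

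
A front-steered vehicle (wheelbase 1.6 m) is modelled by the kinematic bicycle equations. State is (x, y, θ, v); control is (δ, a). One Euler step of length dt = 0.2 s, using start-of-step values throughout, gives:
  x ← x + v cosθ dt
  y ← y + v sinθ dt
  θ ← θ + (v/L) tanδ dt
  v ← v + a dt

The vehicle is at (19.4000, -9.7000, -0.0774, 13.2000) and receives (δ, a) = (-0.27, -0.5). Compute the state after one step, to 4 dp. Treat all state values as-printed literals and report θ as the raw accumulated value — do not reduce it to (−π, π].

(22.0321, -9.9041, -0.5341, 13.1000)

x' = 19.4000 + 13.2000·cos(-0.0774)·0.2 = 22.0321
y' = -9.7000 + 13.2000·sin(-0.0774)·0.2 = -9.9041
θ' = -0.0774 + (13.2000/1.6)·tan(-0.27)·0.2 = -0.5341
v' = 13.2000 − 0.5000·0.2 = 13.1000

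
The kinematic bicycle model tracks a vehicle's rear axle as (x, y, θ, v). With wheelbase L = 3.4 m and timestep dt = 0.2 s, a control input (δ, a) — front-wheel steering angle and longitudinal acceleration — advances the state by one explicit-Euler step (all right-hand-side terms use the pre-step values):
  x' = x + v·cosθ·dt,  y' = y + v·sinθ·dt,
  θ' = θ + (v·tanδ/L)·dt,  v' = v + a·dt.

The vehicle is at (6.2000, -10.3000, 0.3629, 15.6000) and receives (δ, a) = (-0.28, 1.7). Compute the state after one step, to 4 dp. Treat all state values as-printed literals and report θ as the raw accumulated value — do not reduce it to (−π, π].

(9.1168, -9.1924, 0.0990, 15.9400)

x' = 6.2000 + 15.6000·cos(0.3629)·0.2 = 9.1168
y' = -10.3000 + 15.6000·sin(0.3629)·0.2 = -9.1924
θ' = 0.3629 + (15.6000/3.4)·tan(-0.28)·0.2 = 0.0990
v' = 15.6000 + 1.7000·0.2 = 15.9400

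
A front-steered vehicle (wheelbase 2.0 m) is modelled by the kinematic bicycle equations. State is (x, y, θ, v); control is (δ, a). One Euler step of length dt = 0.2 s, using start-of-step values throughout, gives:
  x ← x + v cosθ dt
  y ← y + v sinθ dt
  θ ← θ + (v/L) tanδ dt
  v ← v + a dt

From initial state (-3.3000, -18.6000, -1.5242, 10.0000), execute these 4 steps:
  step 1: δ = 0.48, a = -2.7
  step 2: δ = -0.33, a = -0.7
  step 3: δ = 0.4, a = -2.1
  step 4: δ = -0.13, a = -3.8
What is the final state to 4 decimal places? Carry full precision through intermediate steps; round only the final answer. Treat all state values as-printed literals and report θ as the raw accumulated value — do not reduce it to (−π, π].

after step 1 (δ=0.48, a=-2.7): (-3.206841, -20.597829, -1.003589, 9.460000)
after step 2 (δ=-0.33, a=-0.7): (-2.190310, -22.193551, -1.327618, 9.320000)
after step 3 (δ=0.4, a=-2.1): (-1.741479, -24.002707, -0.933574, 8.900000)
after step 4 (δ=-0.13, a=-3.8): (-0.682442, -25.433386, -1.049931, 8.140000)

(-0.6824, -25.4334, -1.0499, 8.1400)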